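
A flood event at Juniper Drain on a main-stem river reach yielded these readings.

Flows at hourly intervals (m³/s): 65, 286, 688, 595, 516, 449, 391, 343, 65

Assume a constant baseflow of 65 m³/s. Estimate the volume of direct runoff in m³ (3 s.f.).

V ≈ 1.01 × 10^7 m³

Direct-runoff ordinates (Q − Q_b): 0.0, 221.0, 623.0, 530.0, 451.0, 384.0, 326.0, 278.0, 0.0 m³/s.
ΣQ_DR = 2813 m³/s.
With Δt = 1 h = 3600 s, V = ΣQ_DR · Δt = 2813 × 3600 = 1.01 × 10^7 m³.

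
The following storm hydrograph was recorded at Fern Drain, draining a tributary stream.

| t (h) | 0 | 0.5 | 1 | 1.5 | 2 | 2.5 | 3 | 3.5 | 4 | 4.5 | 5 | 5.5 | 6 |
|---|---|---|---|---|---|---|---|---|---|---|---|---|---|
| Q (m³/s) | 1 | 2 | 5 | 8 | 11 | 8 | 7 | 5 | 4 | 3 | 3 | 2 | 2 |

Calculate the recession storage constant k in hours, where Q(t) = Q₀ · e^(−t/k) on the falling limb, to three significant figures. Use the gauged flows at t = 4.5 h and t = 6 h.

On the falling limb, Q drops from 3 to 2 m³/s between t = 4.5 h and t = 6 h (Δt = 1.5 h).
k = −Δt / ln(Q₂/Q₁) = −1.5 / ln(2/3) = 3.70 h.

k ≈ 3.70 h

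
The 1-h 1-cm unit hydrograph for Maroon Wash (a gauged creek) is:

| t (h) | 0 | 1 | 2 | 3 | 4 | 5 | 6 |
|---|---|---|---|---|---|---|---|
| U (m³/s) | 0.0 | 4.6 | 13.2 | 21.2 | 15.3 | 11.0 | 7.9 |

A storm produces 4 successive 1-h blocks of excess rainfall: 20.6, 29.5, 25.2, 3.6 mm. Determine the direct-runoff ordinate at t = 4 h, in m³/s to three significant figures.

By discrete convolution, Q_j = Σ (P_i / 10 mm) · U_{j−i}.
At t = 4 h (j=4): Q = (20.6/10)·15.3 + (29.5/10)·21.2 + (25.2/10)·13.2 + (3.6/10)·4.6 = 129 m³/s.

Q ≈ 129 m³/s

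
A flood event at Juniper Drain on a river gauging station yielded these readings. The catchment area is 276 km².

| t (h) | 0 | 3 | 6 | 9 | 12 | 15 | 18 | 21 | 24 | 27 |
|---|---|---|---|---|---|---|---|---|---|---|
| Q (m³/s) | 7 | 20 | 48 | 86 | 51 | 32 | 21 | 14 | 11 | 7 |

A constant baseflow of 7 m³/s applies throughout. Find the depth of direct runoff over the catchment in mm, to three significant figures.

Direct runoff: 0.0, 13.0, 41.0, 79.0, 44.0, 25.0, 14.0, 7.0, 4.0, 0.0 m³/s; ΣQ_DR = 227.0 m³/s.
V = ΣQ_DR · Δt = 227.0 × 10800 s = 2.452 × 10^6 m³.
Over A = 276 km², depth = V / A = 8.88 mm.

d ≈ 8.88 mm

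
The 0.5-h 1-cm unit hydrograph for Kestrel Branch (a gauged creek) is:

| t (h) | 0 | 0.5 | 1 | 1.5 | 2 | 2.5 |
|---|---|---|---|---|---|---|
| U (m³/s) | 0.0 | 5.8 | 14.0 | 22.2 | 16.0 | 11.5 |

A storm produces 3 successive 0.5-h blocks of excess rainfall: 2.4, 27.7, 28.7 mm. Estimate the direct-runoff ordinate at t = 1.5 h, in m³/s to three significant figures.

Q ≈ 60.8 m³/s

By discrete convolution, Q_j = Σ (P_i / 10 mm) · U_{j−i}.
At t = 1.5 h (j=3): Q = (2.4/10)·22.2 + (27.7/10)·14.0 + (28.7/10)·5.8 = 60.8 m³/s.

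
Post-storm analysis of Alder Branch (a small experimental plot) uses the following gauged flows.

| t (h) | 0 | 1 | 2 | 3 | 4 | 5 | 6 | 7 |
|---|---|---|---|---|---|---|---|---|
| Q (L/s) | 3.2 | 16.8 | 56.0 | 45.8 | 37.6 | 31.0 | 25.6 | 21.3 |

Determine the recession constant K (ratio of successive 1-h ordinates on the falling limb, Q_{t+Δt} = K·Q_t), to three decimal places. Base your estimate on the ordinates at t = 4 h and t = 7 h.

Using the recession-limb readings at t = 4 h and t = 7 h: Q falls from 37.6 to 21.3 L/s over 3 intervals.
K = (Q₂/Q₁)^(1/3) = (21.3/37.6)^(1/3) = 0.827.

K ≈ 0.827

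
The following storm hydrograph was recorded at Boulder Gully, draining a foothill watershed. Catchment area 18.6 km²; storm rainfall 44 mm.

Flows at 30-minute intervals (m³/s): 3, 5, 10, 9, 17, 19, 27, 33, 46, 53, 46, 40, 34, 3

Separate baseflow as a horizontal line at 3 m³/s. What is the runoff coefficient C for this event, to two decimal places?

ΣQ_DR = 303.0 m³/s; V = ΣQ_DR·Δt = 5.454 × 10^5 m³.
Runoff depth d = V / A = 29.32 mm.
C = d / P = 29.32 / 44 = 0.67.

C ≈ 0.67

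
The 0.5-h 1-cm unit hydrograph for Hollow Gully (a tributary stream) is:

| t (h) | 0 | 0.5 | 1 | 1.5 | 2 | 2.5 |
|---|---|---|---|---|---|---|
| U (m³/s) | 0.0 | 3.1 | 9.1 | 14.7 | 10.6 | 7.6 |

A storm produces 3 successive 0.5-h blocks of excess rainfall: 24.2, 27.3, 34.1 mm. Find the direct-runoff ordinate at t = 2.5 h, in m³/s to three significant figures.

By discrete convolution, Q_j = Σ (P_i / 10 mm) · U_{j−i}.
At t = 2.5 h (j=5): Q = (24.2/10)·7.6 + (27.3/10)·10.6 + (34.1/10)·14.7 = 97.5 m³/s.

Q ≈ 97.5 m³/s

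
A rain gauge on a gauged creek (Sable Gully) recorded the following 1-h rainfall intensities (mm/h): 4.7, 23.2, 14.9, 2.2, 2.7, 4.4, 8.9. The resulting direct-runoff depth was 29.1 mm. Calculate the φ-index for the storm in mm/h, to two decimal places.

Only the 3 blocks with intensity above φ contribute runoff: 23.2, 14.9, 8.9 mm/h.
Σ(I−φ)·Δt = d  ⇒  (23.2+14.9+8.9 − 3φ)·1 = 29.1
φ = (47.00 − 29.1/1) / 3 = 5.97 mm/h.

φ ≈ 5.97 mm/h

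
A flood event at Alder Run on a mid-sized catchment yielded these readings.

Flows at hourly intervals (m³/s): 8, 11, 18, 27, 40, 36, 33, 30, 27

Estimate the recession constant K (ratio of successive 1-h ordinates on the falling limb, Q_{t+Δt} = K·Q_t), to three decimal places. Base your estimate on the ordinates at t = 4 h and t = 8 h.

Using the recession-limb readings at t = 4 h and t = 8 h: Q falls from 40 to 27 m³/s over 4 intervals.
K = (Q₂/Q₁)^(1/4) = (27/40)^(1/4) = 0.906.

K ≈ 0.906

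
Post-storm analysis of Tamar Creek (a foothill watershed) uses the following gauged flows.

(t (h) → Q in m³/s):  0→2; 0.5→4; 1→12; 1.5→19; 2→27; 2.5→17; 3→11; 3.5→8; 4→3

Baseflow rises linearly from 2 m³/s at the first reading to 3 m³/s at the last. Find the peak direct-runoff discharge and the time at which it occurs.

Subtracting baseflow gives direct-runoff ordinates: 0.00, 1.88, 9.75, 16.62, 24.50, 14.38, 8.25, 5.12, 0.00 m³/s.
The maximum is 24.50 m³/s, occurring at the reading for t = 2 h.

Q_p = 24.50 m³/s at t = 2 h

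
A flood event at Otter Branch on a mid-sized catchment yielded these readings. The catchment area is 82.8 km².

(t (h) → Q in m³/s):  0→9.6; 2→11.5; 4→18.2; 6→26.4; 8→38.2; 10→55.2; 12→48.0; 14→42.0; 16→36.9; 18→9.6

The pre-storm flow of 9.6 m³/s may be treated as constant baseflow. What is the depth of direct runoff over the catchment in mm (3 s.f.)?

d ≈ 17.4 mm

Direct runoff: 0.0, 1.9, 8.6, 16.8, 28.6, 45.6, 38.4, 32.4, 27.3, 0.0 m³/s; ΣQ_DR = 199.6 m³/s.
V = ΣQ_DR · Δt = 199.6 × 7200 s = 1.437 × 10^6 m³.
Over A = 82.8 km², depth = V / A = 17.4 mm.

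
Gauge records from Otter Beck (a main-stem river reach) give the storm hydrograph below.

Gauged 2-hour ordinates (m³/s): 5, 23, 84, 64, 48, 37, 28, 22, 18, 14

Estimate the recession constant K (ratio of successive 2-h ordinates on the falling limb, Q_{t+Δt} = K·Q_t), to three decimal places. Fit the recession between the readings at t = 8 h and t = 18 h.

Using the recession-limb readings at t = 8 h and t = 18 h: Q falls from 48 to 14 m³/s over 5 intervals.
K = (Q₂/Q₁)^(1/5) = (14/48)^(1/5) = 0.782.

K ≈ 0.782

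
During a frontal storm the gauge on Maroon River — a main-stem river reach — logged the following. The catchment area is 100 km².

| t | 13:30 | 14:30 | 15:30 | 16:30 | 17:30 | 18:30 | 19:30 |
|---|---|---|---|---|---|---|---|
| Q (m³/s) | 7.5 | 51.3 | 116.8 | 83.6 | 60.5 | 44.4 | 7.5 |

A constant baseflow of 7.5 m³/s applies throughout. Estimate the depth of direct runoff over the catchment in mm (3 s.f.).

d ≈ 11.5 mm

Direct runoff: 0.0, 43.8, 109.3, 76.1, 53.0, 36.9, 0.0 m³/s; ΣQ_DR = 319.1 m³/s.
V = ΣQ_DR · Δt = 319.1 × 3600 s = 1.149 × 10^6 m³.
Over A = 100 km², depth = V / A = 11.5 mm.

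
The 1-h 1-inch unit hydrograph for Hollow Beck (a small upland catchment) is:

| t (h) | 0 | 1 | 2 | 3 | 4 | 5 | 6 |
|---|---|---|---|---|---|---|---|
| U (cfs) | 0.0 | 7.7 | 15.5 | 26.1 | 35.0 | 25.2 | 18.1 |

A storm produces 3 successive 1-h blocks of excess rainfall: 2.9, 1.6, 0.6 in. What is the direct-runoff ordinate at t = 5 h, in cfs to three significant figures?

By discrete convolution, Q_j = Σ (P_i / 1 in) · U_{j−i}.
At t = 5 h (j=5): Q = (2.9/1)·25.2 + (1.6/1)·35.0 + (0.6/1)·26.1 = 145 cfs.

Q ≈ 145 cfs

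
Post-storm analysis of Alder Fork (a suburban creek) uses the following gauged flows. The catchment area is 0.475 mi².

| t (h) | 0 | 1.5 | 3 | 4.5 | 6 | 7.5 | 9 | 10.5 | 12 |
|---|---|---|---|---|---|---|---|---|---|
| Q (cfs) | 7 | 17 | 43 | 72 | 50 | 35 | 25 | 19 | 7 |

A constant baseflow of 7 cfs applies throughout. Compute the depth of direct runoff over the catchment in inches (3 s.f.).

Direct runoff: 0.0, 10.0, 36.0, 65.0, 43.0, 28.0, 18.0, 12.0, 0.0 cfs; ΣQ_DR = 212.0 cfs.
V = ΣQ_DR · Δt = 212.0 × 5400 s = 1.145 × 10^6 ft³.
Over A = 0.475 mi², depth = V / A = 1.04 in.

d ≈ 1.04 in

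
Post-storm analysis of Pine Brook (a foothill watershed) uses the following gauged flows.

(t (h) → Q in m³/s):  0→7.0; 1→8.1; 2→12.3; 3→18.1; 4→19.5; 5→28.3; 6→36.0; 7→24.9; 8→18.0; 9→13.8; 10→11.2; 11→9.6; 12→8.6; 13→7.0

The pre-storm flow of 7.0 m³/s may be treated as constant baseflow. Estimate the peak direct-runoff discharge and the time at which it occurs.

Subtracting baseflow gives direct-runoff ordinates: 0.0, 1.1, 5.3, 11.1, 12.5, 21.3, 29.0, 17.9, 11.0, 6.8, 4.2, 2.6, 1.6, 0.0 m³/s.
The maximum is 29.0 m³/s, occurring at the reading for t = 6 h.

Q_p = 29.0 m³/s at t = 6 h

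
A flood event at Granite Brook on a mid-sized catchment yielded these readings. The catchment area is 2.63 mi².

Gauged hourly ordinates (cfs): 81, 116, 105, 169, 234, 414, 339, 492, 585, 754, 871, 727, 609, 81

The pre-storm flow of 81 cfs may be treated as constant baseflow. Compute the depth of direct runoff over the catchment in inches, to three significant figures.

Direct runoff: 0.0, 35.0, 24.0, 88.0, 153.0, 333.0, 258.0, 411.0, 504.0, 673.0, 790.0, 646.0, 528.0, 0.0 cfs; ΣQ_DR = 4443 cfs.
V = ΣQ_DR · Δt = 4443 × 3600 s = 1.599 × 10^7 ft³.
Over A = 2.63 mi², depth = V / A = 2.62 in.

d ≈ 2.62 in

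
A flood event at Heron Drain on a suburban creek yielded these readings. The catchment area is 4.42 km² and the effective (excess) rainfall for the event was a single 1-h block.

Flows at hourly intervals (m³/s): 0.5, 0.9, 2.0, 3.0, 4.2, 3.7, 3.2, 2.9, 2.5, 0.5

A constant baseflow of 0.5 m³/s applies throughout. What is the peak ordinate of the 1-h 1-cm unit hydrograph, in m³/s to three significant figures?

U_p ≈ 2.47 m³/s

Direct runoff: 0.0, 0.4, 1.5, 2.5, 3.7, 3.2, 2.7, 2.4, 2.0, 0.0 m³/s; ΣQ_DR = 18.40 m³/s, peak = 3.7 m³/s.
Runoff depth d = ΣQ_DR·Δt / A = 18.40 × 3600 / (4.42 km²) = 14.99 mm.
The 1-cm UH is the DRH scaled by (10 mm)/d, so U_p = 3.7 × 10/14.99 = 2.47 m³/s.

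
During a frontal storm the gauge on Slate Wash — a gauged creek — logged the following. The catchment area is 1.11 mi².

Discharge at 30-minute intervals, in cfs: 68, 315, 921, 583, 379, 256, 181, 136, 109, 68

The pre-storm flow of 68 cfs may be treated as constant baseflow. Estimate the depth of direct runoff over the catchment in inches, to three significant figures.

Direct runoff: 0.0, 247.0, 853.0, 515.0, 311.0, 188.0, 113.0, 68.0, 41.0, 0.0 cfs; ΣQ_DR = 2336 cfs.
V = ΣQ_DR · Δt = 2336 × 1800 s = 4.205 × 10^6 ft³.
Over A = 1.11 mi², depth = V / A = 1.63 in.

d ≈ 1.63 in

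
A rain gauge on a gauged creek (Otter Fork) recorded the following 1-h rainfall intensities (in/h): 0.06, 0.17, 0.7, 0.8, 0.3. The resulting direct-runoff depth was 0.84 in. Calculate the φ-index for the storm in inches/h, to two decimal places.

Only the 2 blocks with intensity above φ contribute runoff: 0.7, 0.8 in/h.
Σ(I−φ)·Δt = d  ⇒  (0.7+0.8 − 2φ)·1 = 0.84
φ = (1.500 − 0.84/1) / 2 = 0.33 in/h.

φ ≈ 0.33 in/h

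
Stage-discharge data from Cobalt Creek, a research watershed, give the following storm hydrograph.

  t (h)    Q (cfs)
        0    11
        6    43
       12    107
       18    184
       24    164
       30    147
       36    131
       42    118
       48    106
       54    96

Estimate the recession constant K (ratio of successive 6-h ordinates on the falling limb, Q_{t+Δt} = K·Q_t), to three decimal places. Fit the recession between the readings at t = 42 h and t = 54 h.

Using the recession-limb readings at t = 42 h and t = 54 h: Q falls from 118 to 96 cfs over 2 intervals.
K = (Q₂/Q₁)^(1/2) = (96/118)^(1/2) = 0.902.

K ≈ 0.902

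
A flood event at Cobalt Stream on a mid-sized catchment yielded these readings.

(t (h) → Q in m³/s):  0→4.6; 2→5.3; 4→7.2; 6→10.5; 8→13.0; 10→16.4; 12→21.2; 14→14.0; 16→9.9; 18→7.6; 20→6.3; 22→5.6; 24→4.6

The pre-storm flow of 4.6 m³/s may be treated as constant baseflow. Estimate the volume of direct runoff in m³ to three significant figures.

V ≈ 4.78 × 10^5 m³

Direct-runoff ordinates (Q − Q_b): 0.0, 0.7, 2.6, 5.9, 8.4, 11.8, 16.6, 9.4, 5.3, 3.0, 1.7, 1.0, 0.0 m³/s.
ΣQ_DR = 66.40 m³/s.
With Δt = 2 h = 7200 s, V = ΣQ_DR · Δt = 66.40 × 7200 = 4.78 × 10^5 m³.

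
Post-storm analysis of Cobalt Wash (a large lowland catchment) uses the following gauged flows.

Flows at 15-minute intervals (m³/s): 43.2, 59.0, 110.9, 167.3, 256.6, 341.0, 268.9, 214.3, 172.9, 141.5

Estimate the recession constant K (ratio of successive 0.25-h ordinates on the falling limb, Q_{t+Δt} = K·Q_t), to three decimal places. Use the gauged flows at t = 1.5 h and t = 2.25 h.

Using the recession-limb readings at t = 1.5 h and t = 2.25 h: Q falls from 268.9 to 141.5 m³/s over 3 intervals.
K = (Q₂/Q₁)^(1/3) = (141.5/268.9)^(1/3) = 0.807.

K ≈ 0.807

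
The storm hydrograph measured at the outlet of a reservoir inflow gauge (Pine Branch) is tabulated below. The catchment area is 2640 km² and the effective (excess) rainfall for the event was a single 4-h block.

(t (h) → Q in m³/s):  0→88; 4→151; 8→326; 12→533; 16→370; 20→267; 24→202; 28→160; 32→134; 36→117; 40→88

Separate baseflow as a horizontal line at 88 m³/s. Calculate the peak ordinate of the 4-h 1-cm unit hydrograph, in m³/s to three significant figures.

U_p ≈ 556 m³/s

Direct runoff: 0.0, 63.0, 238.0, 445.0, 282.0, 179.0, 114.0, 72.0, 46.0, 29.0, 0.0 m³/s; ΣQ_DR = 1468 m³/s, peak = 445.0 m³/s.
Runoff depth d = ΣQ_DR·Δt / A = 1468 × 14400 / (2640 km²) = 8.007 mm.
The 1-cm UH is the DRH scaled by (10 mm)/d, so U_p = 445.0 × 10/8.007 = 556 m³/s.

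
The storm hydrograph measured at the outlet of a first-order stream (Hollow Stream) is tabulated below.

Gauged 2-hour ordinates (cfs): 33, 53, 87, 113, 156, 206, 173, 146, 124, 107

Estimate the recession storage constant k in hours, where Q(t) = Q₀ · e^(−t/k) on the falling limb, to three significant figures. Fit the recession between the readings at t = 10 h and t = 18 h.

k ≈ 12.2 h

On the falling limb, Q drops from 206 to 107 cfs between t = 10 h and t = 18 h (Δt = 8 h).
k = −Δt / ln(Q₂/Q₁) = −8 / ln(107/206) = 12.2 h.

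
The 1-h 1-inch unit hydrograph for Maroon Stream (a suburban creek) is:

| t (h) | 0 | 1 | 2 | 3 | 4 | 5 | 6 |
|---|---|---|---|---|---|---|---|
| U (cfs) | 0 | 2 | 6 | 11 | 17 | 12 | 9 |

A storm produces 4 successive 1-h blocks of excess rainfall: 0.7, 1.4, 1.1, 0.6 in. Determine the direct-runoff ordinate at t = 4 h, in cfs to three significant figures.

By discrete convolution, Q_j = Σ (P_i / 1 in) · U_{j−i}.
At t = 4 h (j=4): Q = (0.7/1)·17 + (1.4/1)·11 + (1.1/1)·6 + (0.6/1)·2 = 35.1 cfs.

Q ≈ 35.1 cfs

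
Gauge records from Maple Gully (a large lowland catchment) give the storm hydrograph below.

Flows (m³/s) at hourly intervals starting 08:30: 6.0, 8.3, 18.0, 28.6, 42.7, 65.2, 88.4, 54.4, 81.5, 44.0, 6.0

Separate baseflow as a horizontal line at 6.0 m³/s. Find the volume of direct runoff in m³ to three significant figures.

Direct-runoff ordinates (Q − Q_b): 0.0, 2.3, 12.0, 22.6, 36.7, 59.2, 82.4, 48.4, 75.5, 38.0, 0.0 m³/s.
ΣQ_DR = 377.1 m³/s.
With Δt = 1 h = 3600 s, V = ΣQ_DR · Δt = 377.1 × 3600 = 1.36 × 10^6 m³.

V ≈ 1.36 × 10^6 m³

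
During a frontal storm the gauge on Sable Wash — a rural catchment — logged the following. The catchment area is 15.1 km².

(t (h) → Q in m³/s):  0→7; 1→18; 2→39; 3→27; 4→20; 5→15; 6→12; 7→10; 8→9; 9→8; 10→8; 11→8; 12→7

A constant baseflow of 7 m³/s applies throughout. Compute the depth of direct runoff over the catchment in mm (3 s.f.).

d ≈ 23.1 mm

Direct runoff: 0.0, 11.0, 32.0, 20.0, 13.0, 8.0, 5.0, 3.0, 2.0, 1.0, 1.0, 1.0, 0.0 m³/s; ΣQ_DR = 97.00 m³/s.
V = ΣQ_DR · Δt = 97.00 × 3600 s = 3.492 × 10^5 m³.
Over A = 15.1 km², depth = V / A = 23.1 mm.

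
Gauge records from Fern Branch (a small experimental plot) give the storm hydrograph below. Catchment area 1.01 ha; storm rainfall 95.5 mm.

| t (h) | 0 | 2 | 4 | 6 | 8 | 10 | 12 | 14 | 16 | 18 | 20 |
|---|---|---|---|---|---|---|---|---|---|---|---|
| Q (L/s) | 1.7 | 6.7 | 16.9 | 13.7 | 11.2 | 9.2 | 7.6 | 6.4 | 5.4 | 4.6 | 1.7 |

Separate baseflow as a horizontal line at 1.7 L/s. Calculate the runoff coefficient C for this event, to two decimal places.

ΣQ_DR = 66.40 L/s; V = ΣQ_DR·Δt = 4.781 × 10^5 L.
Runoff depth d = V / A = 47.33 mm.
C = d / P = 47.33 / 95.5 = 0.50.

C ≈ 0.50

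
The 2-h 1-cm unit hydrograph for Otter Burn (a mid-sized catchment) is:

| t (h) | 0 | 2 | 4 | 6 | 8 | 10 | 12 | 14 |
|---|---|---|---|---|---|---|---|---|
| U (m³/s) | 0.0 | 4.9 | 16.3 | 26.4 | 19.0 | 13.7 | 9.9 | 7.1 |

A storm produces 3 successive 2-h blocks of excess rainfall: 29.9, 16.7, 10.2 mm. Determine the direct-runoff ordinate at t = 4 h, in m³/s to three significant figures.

By discrete convolution, Q_j = Σ (P_i / 10 mm) · U_{j−i}.
At t = 4 h (j=2): Q = (29.9/10)·16.3 + (16.7/10)·4.9 + (10.2/10)·0.0 = 56.9 m³/s.

Q ≈ 56.9 m³/s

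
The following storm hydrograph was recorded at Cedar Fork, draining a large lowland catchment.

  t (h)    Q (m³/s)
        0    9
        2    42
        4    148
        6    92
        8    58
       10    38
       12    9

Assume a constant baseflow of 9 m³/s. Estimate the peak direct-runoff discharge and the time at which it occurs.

Q_p = 139.0 m³/s at t = 4 h

Subtracting baseflow gives direct-runoff ordinates: 0.0, 33.0, 139.0, 83.0, 49.0, 29.0, 0.0 m³/s.
The maximum is 139.0 m³/s, occurring at the reading for t = 4 h.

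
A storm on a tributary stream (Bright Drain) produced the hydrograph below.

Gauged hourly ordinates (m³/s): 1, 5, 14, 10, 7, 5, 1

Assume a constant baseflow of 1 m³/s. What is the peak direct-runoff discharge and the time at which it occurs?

Subtracting baseflow gives direct-runoff ordinates: 0.0, 4.0, 13.0, 9.0, 6.0, 4.0, 0.0 m³/s.
The maximum is 13.0 m³/s, occurring at the reading for t = 2 h.

Q_p = 13.0 m³/s at t = 2 h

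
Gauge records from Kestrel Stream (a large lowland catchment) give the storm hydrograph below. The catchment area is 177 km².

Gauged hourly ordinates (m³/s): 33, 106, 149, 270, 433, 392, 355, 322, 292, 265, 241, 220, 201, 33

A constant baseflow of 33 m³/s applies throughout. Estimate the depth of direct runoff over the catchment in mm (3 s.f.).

d ≈ 58.0 mm

Direct runoff: 0.0, 73.0, 116.0, 237.0, 400.0, 359.0, 322.0, 289.0, 259.0, 232.0, 208.0, 187.0, 168.0, 0.0 m³/s; ΣQ_DR = 2850 m³/s.
V = ΣQ_DR · Δt = 2850 × 3600 s = 1.026 × 10^7 m³.
Over A = 177 km², depth = V / A = 58.0 mm.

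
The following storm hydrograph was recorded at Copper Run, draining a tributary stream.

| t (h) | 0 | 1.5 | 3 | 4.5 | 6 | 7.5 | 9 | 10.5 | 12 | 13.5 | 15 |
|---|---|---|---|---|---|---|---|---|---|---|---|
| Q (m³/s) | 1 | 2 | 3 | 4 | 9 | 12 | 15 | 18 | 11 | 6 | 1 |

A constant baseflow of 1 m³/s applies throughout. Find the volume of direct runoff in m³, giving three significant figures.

Direct-runoff ordinates (Q − Q_b): 0.0, 1.0, 2.0, 3.0, 8.0, 11.0, 14.0, 17.0, 10.0, 5.0, 0.0 m³/s.
ΣQ_DR = 71.00 m³/s.
With Δt = 1.5 h = 5400 s, V = ΣQ_DR · Δt = 71.00 × 5400 = 3.83 × 10^5 m³.

V ≈ 3.83 × 10^5 m³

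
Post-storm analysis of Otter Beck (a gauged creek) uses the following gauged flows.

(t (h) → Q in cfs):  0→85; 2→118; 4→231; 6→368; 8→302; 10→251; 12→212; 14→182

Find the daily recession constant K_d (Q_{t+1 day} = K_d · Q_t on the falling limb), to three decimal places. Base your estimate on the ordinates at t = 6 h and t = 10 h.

K_d ≈ 0.101

Between t = 6 h and t = 10 h the flow falls from 368 to 251 cfs over 2×2 h = 4 h.
Per-interval ratio K = (251/368)^(1/2) = 0.8259; K_d = K^(24/2) = 0.101.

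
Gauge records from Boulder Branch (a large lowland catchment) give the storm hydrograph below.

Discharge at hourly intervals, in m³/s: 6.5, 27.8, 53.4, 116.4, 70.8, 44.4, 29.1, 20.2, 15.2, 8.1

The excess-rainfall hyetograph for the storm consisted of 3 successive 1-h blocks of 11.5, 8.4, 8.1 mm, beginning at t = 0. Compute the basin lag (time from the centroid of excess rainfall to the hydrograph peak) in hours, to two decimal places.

Centroid of excess rainfall: t_c = Σ P_i·t̄_i / ΣP_i = 1.3786 h (block centres at 0.5, 1.5, 2.5 h).
Hydrograph peak occurs at t = 3 h, so basin lag t_L = 3 − 1.3786 = 1.62 h.

t_L ≈ 1.62 h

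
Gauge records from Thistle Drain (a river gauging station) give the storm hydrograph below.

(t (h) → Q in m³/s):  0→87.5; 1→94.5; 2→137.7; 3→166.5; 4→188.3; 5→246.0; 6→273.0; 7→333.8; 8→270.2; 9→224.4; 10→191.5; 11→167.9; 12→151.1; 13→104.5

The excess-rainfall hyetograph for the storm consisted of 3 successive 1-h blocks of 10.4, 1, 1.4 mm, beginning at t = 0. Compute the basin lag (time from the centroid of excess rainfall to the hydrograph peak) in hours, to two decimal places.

Centroid of excess rainfall: t_c = Σ P_i·t̄_i / ΣP_i = 0.7969 h (block centres at 0.5, 1.5, 2.5 h).
Hydrograph peak occurs at t = 7 h, so basin lag t_L = 7 − 0.7969 = 6.20 h.

t_L ≈ 6.20 h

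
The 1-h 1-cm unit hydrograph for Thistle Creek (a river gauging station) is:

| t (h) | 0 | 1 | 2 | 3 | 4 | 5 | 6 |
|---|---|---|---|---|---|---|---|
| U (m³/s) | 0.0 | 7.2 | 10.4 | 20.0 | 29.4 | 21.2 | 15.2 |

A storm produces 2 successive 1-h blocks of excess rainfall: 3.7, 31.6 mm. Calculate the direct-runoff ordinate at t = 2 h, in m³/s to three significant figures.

Q ≈ 26.6 m³/s

By discrete convolution, Q_j = Σ (P_i / 10 mm) · U_{j−i}.
At t = 2 h (j=2): Q = (3.7/10)·10.4 + (31.6/10)·7.2 = 26.6 m³/s.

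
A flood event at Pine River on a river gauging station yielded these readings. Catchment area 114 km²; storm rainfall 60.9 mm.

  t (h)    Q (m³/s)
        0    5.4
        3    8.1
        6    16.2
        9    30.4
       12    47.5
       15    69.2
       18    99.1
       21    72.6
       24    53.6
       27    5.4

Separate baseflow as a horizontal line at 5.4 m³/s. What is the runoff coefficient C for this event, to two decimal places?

C ≈ 0.55

ΣQ_DR = 353.5 m³/s; V = ΣQ_DR·Δt = 3.818 × 10^6 m³.
Runoff depth d = V / A = 33.49 mm.
C = d / P = 33.49 / 60.9 = 0.55.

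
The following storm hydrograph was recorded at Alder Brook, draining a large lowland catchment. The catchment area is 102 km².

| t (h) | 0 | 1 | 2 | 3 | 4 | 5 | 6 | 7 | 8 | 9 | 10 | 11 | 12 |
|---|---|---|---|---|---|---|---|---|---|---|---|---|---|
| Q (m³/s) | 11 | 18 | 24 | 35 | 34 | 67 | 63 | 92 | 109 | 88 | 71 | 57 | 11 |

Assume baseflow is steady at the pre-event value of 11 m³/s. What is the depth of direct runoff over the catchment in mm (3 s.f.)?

Direct runoff: 0.0, 7.0, 13.0, 24.0, 23.0, 56.0, 52.0, 81.0, 98.0, 77.0, 60.0, 46.0, 0.0 m³/s; ΣQ_DR = 537.0 m³/s.
V = ΣQ_DR · Δt = 537.0 × 3600 s = 1.933 × 10^6 m³.
Over A = 102 km², depth = V / A = 19.0 mm.

d ≈ 19.0 mm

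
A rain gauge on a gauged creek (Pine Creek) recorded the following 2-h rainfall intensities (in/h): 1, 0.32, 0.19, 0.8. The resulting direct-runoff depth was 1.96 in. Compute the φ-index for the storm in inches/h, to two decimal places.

φ ≈ 0.41 in/h

Only the 2 blocks with intensity above φ contribute runoff: 1, 0.8 in/h.
Σ(I−φ)·Δt = d  ⇒  (1+0.8 − 2φ)·2 = 1.96
φ = (1.800 − 1.96/2) / 2 = 0.41 in/h.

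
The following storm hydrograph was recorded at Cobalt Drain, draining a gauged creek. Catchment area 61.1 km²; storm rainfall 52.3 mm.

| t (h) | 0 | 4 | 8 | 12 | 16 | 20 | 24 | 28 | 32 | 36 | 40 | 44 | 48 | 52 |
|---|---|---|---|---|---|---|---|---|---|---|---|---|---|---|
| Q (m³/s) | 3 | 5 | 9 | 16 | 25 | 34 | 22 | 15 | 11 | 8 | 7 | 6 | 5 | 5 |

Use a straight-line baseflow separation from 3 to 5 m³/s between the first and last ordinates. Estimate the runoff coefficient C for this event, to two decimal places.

C ≈ 0.52

ΣQ_DR = 115.0 m³/s; V = ΣQ_DR·Δt = 1.656 × 10^6 m³.
Runoff depth d = V / A = 27.10 mm.
C = d / P = 27.10 / 52.3 = 0.52.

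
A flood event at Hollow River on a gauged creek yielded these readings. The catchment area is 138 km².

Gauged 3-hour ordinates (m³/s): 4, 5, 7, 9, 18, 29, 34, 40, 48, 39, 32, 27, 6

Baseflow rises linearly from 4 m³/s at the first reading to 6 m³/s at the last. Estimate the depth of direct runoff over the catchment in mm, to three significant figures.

Direct runoff: 0.00, 0.83, 2.67, 4.50, 13.33, 24.17, 29.00, 34.83, 42.67, 33.50, 26.33, 21.17, 0.00 m³/s; ΣQ_DR = 233.0 m³/s.
V = ΣQ_DR · Δt = 233.0 × 10800 s = 2.516 × 10^6 m³.
Over A = 138 km², depth = V / A = 18.2 mm.

d ≈ 18.2 mm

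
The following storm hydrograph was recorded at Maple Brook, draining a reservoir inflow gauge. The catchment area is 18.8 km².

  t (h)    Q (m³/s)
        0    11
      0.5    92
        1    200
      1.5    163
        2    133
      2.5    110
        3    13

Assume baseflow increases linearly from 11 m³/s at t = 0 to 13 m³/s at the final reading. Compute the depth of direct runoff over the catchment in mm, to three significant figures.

Direct runoff: 0.00, 80.67, 188.33, 151.00, 120.67, 97.33, 0.00 m³/s; ΣQ_DR = 638.0 m³/s.
V = ΣQ_DR · Δt = 638.0 × 1800 s = 1.148 × 10^6 m³.
Over A = 18.8 km², depth = V / A = 61.1 mm.

d ≈ 61.1 mm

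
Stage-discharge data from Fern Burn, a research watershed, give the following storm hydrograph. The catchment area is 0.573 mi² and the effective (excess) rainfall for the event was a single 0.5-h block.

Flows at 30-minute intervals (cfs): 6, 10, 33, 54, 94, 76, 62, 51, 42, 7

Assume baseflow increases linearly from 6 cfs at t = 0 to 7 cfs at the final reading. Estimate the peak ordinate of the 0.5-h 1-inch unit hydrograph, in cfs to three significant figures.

U_p ≈ 175 cfs

Direct runoff: 0.00, 3.89, 26.78, 47.67, 87.56, 69.44, 55.33, 44.22, 35.11, 0.00 cfs; ΣQ_DR = 370.0 cfs, peak = 87.56 cfs.
Runoff depth d = ΣQ_DR·Δt / A = 370.0 × 1800 / (0.573 mi²) = 0.5003 in.
The 1-inch UH is the DRH scaled by (1 in)/d, so U_p = 87.56 × 1/0.5003 = 175 cfs.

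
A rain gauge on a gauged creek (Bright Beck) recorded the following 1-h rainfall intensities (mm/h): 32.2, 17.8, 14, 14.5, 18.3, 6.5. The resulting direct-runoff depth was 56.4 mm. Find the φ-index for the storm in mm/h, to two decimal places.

Only the 5 blocks with intensity above φ contribute runoff: 32.2, 17.8, 14, 14.5, 18.3 mm/h.
Σ(I−φ)·Δt = d  ⇒  (32.2+17.8+14+14.5+18.3 − 5φ)·1 = 56.4
φ = (96.80 − 56.4/1) / 5 = 8.08 mm/h.

φ ≈ 8.08 mm/h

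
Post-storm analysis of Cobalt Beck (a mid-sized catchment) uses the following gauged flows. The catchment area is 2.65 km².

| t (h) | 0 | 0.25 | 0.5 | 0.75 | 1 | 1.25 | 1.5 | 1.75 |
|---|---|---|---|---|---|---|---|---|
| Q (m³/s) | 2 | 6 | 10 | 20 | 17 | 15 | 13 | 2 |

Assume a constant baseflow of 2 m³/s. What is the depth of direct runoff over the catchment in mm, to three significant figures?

d ≈ 23.4 mm

Direct runoff: 0.0, 4.0, 8.0, 18.0, 15.0, 13.0, 11.0, 0.0 m³/s; ΣQ_DR = 69.00 m³/s.
V = ΣQ_DR · Δt = 69.00 × 900 s = 62100 m³.
Over A = 2.65 km², depth = V / A = 23.4 mm.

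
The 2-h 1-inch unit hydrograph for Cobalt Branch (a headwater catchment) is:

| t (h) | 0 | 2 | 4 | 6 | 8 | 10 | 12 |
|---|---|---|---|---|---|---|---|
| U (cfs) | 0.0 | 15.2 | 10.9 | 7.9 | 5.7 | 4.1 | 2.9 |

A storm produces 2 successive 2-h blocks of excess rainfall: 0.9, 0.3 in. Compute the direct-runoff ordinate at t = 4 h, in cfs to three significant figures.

Q ≈ 14.4 cfs

By discrete convolution, Q_j = Σ (P_i / 1 in) · U_{j−i}.
At t = 4 h (j=2): Q = (0.9/1)·10.9 + (0.3/1)·15.2 = 14.4 cfs.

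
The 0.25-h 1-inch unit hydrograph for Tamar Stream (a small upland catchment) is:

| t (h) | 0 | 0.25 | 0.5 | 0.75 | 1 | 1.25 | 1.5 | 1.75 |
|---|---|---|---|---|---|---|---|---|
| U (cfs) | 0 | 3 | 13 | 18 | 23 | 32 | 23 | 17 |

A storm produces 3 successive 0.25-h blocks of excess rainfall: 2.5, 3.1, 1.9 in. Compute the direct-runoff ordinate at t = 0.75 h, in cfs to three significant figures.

By discrete convolution, Q_j = Σ (P_i / 1 in) · U_{j−i}.
At t = 0.75 h (j=3): Q = (2.5/1)·18 + (3.1/1)·13 + (1.9/1)·3 = 91.0 cfs.

Q ≈ 91.0 cfs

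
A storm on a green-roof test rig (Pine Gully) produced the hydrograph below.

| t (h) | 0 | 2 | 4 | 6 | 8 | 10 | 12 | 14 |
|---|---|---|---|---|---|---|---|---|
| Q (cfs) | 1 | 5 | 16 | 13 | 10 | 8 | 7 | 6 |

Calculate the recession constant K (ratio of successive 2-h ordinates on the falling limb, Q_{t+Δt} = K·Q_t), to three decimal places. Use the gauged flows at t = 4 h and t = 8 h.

Using the recession-limb readings at t = 4 h and t = 8 h: Q falls from 16 to 10 cfs over 2 intervals.
K = (Q₂/Q₁)^(1/2) = (10/16)^(1/2) = 0.791.

K ≈ 0.791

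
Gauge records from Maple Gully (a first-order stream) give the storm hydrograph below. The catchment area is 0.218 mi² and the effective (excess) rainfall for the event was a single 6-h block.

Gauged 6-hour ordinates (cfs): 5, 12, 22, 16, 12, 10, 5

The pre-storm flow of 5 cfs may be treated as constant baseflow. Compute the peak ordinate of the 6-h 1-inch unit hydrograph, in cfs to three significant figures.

U_p ≈ 8.48 cfs

Direct runoff: 0.0, 7.0, 17.0, 11.0, 7.0, 5.0, 0.0 cfs; ΣQ_DR = 47.00 cfs, peak = 17.0 cfs.
Runoff depth d = ΣQ_DR·Δt / A = 47.00 × 21600 / (0.218 mi²) = 2.005 in.
The 1-inch UH is the DRH scaled by (1 in)/d, so U_p = 17.0 × 1/2.005 = 8.48 cfs.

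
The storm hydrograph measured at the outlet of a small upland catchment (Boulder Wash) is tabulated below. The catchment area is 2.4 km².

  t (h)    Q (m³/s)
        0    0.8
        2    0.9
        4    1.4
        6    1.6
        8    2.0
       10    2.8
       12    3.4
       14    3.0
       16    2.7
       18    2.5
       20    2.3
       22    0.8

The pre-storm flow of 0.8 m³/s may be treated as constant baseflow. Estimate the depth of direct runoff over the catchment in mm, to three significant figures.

d ≈ 43.8 mm

Direct runoff: 0.0, 0.1, 0.6, 0.8, 1.2, 2.0, 2.6, 2.2, 1.9, 1.7, 1.5, 0.0 m³/s; ΣQ_DR = 14.60 m³/s.
V = ΣQ_DR · Δt = 14.60 × 7200 s = 1.051 × 10^5 m³.
Over A = 2.4 km², depth = V / A = 43.8 mm.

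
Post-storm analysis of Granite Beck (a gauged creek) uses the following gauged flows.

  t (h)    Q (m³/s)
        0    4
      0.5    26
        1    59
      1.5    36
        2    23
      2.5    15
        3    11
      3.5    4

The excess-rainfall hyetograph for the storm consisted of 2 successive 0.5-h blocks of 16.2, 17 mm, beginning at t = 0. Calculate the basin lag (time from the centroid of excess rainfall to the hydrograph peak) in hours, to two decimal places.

Centroid of excess rainfall: t_c = Σ P_i·t̄_i / ΣP_i = 0.5060 h (block centres at 0.25, 0.75 h).
Hydrograph peak occurs at t = 1 h, so basin lag t_L = 1 − 0.5060 = 0.49 h.

t_L ≈ 0.49 h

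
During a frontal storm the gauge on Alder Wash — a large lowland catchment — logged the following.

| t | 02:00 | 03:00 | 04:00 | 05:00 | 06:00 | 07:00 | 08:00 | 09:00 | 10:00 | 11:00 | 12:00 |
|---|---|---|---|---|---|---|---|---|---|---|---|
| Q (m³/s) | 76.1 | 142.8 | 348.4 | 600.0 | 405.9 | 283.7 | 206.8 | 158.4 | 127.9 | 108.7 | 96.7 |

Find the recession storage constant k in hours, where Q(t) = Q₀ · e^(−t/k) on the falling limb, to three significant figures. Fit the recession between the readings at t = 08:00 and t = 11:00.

On the falling limb, Q drops from 206.8 to 108.7 m³/s between t = 08:00 and t = 11:00 (Δt = 3 h).
k = −Δt / ln(Q₂/Q₁) = −3 / ln(108.7/206.8) = 4.66 h.

k ≈ 4.66 h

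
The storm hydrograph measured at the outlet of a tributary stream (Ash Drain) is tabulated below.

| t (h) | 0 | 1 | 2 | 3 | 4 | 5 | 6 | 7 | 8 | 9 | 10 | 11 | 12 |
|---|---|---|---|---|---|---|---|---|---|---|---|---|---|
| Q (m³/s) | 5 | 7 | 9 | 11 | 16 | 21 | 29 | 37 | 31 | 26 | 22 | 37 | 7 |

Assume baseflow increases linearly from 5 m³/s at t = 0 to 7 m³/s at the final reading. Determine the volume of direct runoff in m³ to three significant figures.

V ≈ 6.48 × 10^5 m³

Direct-runoff ordinates (Q − Q_b): 0.00, 1.83, 3.67, 5.50, 10.33, 15.17, 23.00, 30.83, 24.67, 19.50, 15.33, 30.17, 0.00 m³/s.
ΣQ_DR = 180.0 m³/s.
With Δt = 1 h = 3600 s, V = ΣQ_DR · Δt = 180.0 × 3600 = 6.48 × 10^5 m³.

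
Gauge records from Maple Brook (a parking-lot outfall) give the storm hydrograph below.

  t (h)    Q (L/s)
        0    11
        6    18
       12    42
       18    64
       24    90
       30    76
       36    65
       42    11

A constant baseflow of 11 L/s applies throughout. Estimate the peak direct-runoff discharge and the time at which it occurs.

Q_p = 79.0 L/s at t = 24 h

Subtracting baseflow gives direct-runoff ordinates: 0.0, 7.0, 31.0, 53.0, 79.0, 65.0, 54.0, 0.0 L/s.
The maximum is 79.0 L/s, occurring at the reading for t = 24 h.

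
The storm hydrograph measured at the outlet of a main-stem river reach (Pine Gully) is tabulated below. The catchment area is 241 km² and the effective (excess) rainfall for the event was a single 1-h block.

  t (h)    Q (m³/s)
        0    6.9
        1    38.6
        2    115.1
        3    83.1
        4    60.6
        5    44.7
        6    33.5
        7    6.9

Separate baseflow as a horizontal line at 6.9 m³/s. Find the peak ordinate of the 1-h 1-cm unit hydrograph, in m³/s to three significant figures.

Direct runoff: 0.0, 31.7, 108.2, 76.2, 53.7, 37.8, 26.6, 0.0 m³/s; ΣQ_DR = 334.2 m³/s, peak = 108.2 m³/s.
Runoff depth d = ΣQ_DR·Δt / A = 334.2 × 3600 / (241 km²) = 4.992 mm.
The 1-cm UH is the DRH scaled by (10 mm)/d, so U_p = 108.2 × 10/4.992 = 217 m³/s.

U_p ≈ 217 m³/s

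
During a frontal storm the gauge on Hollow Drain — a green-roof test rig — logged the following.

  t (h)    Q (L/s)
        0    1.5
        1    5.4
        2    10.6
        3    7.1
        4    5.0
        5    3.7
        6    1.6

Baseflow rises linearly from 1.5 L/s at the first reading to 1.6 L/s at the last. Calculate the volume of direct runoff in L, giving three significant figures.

V ≈ 86600 L

Direct-runoff ordinates (Q − Q_b): 0.00, 3.88, 9.07, 5.55, 3.43, 2.12, 0.00 L/s.
ΣQ_DR = 24.05 L/s.
With Δt = 1 h = 3600 s, V = ΣQ_DR · Δt = 24.05 × 3600 = 86600 L.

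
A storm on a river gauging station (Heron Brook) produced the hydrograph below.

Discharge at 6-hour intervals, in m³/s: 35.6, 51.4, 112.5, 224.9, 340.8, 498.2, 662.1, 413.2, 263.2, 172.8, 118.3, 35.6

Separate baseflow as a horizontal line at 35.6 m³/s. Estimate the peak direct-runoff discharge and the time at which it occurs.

Q_p = 626.5 m³/s at t = 36 h

Subtracting baseflow gives direct-runoff ordinates: 0.0, 15.8, 76.9, 189.3, 305.2, 462.6, 626.5, 377.6, 227.6, 137.2, 82.7, 0.0 m³/s.
The maximum is 626.5 m³/s, occurring at the reading for t = 36 h.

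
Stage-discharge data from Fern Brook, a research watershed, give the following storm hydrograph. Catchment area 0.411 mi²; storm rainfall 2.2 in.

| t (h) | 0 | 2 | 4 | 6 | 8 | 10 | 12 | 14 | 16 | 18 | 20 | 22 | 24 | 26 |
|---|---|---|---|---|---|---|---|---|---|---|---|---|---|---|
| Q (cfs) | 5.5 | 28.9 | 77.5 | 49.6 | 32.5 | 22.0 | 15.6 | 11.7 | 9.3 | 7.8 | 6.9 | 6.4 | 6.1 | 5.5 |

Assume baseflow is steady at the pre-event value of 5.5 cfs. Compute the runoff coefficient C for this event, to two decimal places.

ΣQ_DR = 208.3 cfs; V = ΣQ_DR·Δt = 1.500 × 10^6 ft³.
Runoff depth d = V / A = 1.571 in.
C = d / P = 1.571 / 2.2 = 0.71.

C ≈ 0.71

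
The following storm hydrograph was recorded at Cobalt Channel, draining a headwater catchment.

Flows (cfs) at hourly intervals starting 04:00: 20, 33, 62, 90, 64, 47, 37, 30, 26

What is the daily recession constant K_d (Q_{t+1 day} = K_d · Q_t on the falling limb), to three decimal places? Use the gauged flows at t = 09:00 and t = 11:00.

K_d ≈ 0.005

Between t = 09:00 and t = 11:00 the flow falls from 47 to 30 cfs over 2×1 h = 2 h.
Per-interval ratio K = (30/47)^(1/2) = 0.7989; K_d = K^(24/1) = 0.005.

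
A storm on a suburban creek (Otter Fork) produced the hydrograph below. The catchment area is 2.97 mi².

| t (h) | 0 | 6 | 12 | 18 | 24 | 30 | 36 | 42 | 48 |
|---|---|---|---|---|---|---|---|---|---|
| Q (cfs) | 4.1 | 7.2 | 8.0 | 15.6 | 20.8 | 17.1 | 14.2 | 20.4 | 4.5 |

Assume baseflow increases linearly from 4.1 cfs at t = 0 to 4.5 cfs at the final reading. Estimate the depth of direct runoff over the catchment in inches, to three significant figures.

Direct runoff: 0.00, 3.05, 3.80, 11.35, 16.50, 12.75, 9.80, 15.95, 0.00 cfs; ΣQ_DR = 73.20 cfs.
V = ΣQ_DR · Δt = 73.20 × 21600 s = 1.581 × 10^6 ft³.
Over A = 2.97 mi², depth = V / A = 0.229 in.

d ≈ 0.229 in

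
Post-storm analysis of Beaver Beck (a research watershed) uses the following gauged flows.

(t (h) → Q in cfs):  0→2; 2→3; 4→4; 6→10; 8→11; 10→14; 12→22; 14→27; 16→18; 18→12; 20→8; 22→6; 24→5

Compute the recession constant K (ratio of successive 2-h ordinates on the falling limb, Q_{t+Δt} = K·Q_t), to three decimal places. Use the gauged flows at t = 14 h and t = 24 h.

K ≈ 0.714

Using the recession-limb readings at t = 14 h and t = 24 h: Q falls from 27 to 5 cfs over 5 intervals.
K = (Q₂/Q₁)^(1/5) = (5/27)^(1/5) = 0.714.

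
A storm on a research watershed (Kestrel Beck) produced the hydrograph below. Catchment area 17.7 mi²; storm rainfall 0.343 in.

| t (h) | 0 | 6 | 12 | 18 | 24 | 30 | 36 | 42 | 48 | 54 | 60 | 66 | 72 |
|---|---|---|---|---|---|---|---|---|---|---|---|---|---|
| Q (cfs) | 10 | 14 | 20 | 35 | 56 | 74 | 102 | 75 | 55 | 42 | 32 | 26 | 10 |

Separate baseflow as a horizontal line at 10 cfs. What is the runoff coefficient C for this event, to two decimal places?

C ≈ 0.64

ΣQ_DR = 421.0 cfs; V = ΣQ_DR·Δt = 9.094 × 10^6 ft³.
Runoff depth d = V / A = 0.2211 in.
C = d / P = 0.2211 / 0.343 = 0.64.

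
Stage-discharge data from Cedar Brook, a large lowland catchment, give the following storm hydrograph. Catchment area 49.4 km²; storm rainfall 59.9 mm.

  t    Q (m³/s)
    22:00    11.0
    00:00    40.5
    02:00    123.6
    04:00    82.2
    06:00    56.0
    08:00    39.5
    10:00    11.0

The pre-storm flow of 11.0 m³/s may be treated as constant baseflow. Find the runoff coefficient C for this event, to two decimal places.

ΣQ_DR = 286.8 m³/s; V = ΣQ_DR·Δt = 2.065 × 10^6 m³.
Runoff depth d = V / A = 41.80 mm.
C = d / P = 41.80 / 59.9 = 0.70.

C ≈ 0.70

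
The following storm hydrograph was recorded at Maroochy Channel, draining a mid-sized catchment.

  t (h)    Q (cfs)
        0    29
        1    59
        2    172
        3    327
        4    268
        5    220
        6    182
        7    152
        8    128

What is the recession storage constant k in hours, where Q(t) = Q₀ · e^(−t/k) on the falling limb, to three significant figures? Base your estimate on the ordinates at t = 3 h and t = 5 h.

k ≈ 5.05 h

On the falling limb, Q drops from 327 to 220 cfs between t = 3 h and t = 5 h (Δt = 2 h).
k = −Δt / ln(Q₂/Q₁) = −2 / ln(220/327) = 5.05 h.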